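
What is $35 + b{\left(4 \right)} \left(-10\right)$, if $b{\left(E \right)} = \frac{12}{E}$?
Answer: $5$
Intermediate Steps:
$35 + b{\left(4 \right)} \left(-10\right) = 35 + \frac{12}{4} \left(-10\right) = 35 + 12 \cdot \frac{1}{4} \left(-10\right) = 35 + 3 \left(-10\right) = 35 - 30 = 5$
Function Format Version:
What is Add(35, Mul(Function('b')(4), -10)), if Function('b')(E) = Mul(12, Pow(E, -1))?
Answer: 5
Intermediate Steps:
Add(35, Mul(Function('b')(4), -10)) = Add(35, Mul(Mul(12, Pow(4, -1)), -10)) = Add(35, Mul(Mul(12, Rational(1, 4)), -10)) = Add(35, Mul(3, -10)) = Add(35, -30) = 5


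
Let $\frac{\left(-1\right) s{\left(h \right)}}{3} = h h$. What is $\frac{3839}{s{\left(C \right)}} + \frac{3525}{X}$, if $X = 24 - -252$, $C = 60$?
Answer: $\frac{3084203}{248400} \approx 12.416$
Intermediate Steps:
$s{\left(h \right)} = - 3 h^{2}$ ($s{\left(h \right)} = - 3 h h = - 3 h^{2}$)
$X = 276$ ($X = 24 + 252 = 276$)
$\frac{3839}{s{\left(C \right)}} + \frac{3525}{X} = \frac{3839}{\left(-3\right) 60^{2}} + \frac{3525}{276} = \frac{3839}{\left(-3\right) 3600} + 3525 \cdot \frac{1}{276} = \frac{3839}{-10800} + \frac{1175}{92} = 3839 \left(- \frac{1}{10800}\right) + \frac{1175}{92} = - \frac{3839}{10800} + \frac{1175}{92} = \frac{3084203}{248400}$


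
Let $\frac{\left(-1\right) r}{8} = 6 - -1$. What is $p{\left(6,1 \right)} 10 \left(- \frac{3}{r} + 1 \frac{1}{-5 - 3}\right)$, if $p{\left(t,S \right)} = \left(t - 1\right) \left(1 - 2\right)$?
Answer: $\frac{25}{7} \approx 3.5714$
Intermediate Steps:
$r = -56$ ($r = - 8 \left(6 - -1\right) = - 8 \left(6 + 1\right) = \left(-8\right) 7 = -56$)
$p{\left(t,S \right)} = 1 - t$ ($p{\left(t,S \right)} = \left(-1 + t\right) \left(-1\right) = 1 - t$)
$p{\left(6,1 \right)} 10 \left(- \frac{3}{r} + 1 \frac{1}{-5 - 3}\right) = \left(1 - 6\right) 10 \left(- \frac{3}{-56} + 1 \frac{1}{-5 - 3}\right) = \left(1 - 6\right) 10 \left(\left(-3\right) \left(- \frac{1}{56}\right) + 1 \frac{1}{-8}\right) = \left(-5\right) 10 \left(\frac{3}{56} + 1 \left(- \frac{1}{8}\right)\right) = - 50 \left(\frac{3}{56} - \frac{1}{8}\right) = \left(-50\right) \left(- \frac{1}{14}\right) = \frac{25}{7}$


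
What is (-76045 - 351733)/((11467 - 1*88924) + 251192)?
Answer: -427778/173735 ≈ -2.4622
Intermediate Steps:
(-76045 - 351733)/((11467 - 1*88924) + 251192) = -427778/((11467 - 88924) + 251192) = -427778/(-77457 + 251192) = -427778/173735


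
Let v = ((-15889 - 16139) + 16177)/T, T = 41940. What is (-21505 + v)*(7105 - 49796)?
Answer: 38504530607741/41940 ≈ 9.1809e+8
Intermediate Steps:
v = -15851/41940 (v = ((-15889 - 16139) + 16177)/41940 = (-32028 + 16177)*(1/41940) = -15851*1/41940 = -15851/41940 ≈ -0.37794)
(-21505 + v)*(7105 - 49796) = (-21505 - 15851/41940)*(7105 - 49796) = -901935551/41940*(-42691) = 38504530607741/41940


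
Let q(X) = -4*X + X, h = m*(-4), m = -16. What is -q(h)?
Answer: 192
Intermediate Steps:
h = 64 (h = -16*(-4) = 64)
q(X) = -3*X
-q(h) = -(-3)*64 = -1*(-192) = 192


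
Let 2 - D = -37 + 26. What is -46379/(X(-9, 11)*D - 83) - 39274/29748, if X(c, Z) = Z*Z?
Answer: -179775094/5540565 ≈ -32.447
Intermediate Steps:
D = 13 (D = 2 - (-37 + 26) = 2 - 1*(-11) = 2 + 11 = 13)
X(c, Z) = Z**2
-46379/(X(-9, 11)*D - 83) - 39274/29748 = -46379/(11**2*13 - 83) - 39274/29748 = -46379/(121*13 - 83) - 39274*1/29748 = -46379/(1573 - 83) - 19637/14874 = -46379/1490 - 19637/14874 = -179775094/5540565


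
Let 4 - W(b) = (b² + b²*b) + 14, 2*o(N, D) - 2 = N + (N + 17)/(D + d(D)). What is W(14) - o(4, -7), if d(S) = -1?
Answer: -47227/16 ≈ -2951.7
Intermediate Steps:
o(N, D) = 1 + N/2 + (17 + N)/(2*(-1 + D)) (o(N, D) = 1 + (N + (N + 17)/(D - 1))/2 = 1 + (N + (17 + N)/(-1 + D))/2 = 1 + (N/2 + (17 + N)/(2*(-1 + D))) = 1 + N/2 + (17 + N)/(2*(-1 + D)))
W(b) = -10 - b² - b³ (W(b) = 4 - ((b² + b²*b) + 14) = 4 - ((b² + b³) + 14) = 4 - (14 + b² + b³) = 4 + (-14 - b² - b³) = -10 - b² - b³)
W(14) - o(4, -7) = (-10 - 1*14² - 1*14³) - (15 + 2*(-7) - 7*4)/(2*(-1 - 7)) = (-10 - 1*196 - 1*2744) - (15 - 14 - 28)/(2*(-8)) = (-10 - 196 - 2744) - (-1)*(-27)/(2*8) = -2950 - 1*27/16 = -2950 - 27/16 = -47227/16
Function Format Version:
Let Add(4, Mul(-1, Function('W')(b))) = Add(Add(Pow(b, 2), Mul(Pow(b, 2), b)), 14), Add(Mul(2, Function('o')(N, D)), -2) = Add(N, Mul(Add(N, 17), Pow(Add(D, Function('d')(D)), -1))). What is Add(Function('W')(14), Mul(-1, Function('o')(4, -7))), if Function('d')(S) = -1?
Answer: Rational(-47227, 16) ≈ -2951.7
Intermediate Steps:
Function('o')(N, D) = Add(1, Mul(Rational(1, 2), N), Mul(Rational(1, 2), Pow(Add(-1, D), -1), Add(17, N))) (Function('o')(N, D) = Add(1, Mul(Rational(1, 2), Add(N, Mul(Add(N, 17), Pow(Add(D, -1), -1))))) = Add(1, Mul(Rational(1, 2), Add(N, Mul(Add(17, N), Pow(Add(-1, D), -1))))) = Add(1, Mul(Rational(1, 2), Add(N, Mul(Pow(Add(-1, D), -1), Add(17, N))))) = Add(1, Add(Mul(Rational(1, 2), N), Mul(Rational(1, 2), Pow(Add(-1, D), -1), Add(17, N)))) = Add(1, Mul(Rational(1, 2), N), Mul(Rational(1, 2), Pow(Add(-1, D), -1), Add(17, N))))
Function('W')(b) = Add(-10, Mul(-1, Pow(b, 2)), Mul(-1, Pow(b, 3))) (Function('W')(b) = Add(4, Mul(-1, Add(Add(Pow(b, 2), Mul(Pow(b, 2), b)), 14))) = Add(4, Mul(-1, Add(Add(Pow(b, 2), Pow(b, 3)), 14))) = Add(4, Mul(-1, Add(14, Pow(b, 2), Pow(b, 3)))) = Add(4, Add(-14, Mul(-1, Pow(b, 2)), Mul(-1, Pow(b, 3)))) = Add(-10, Mul(-1, Pow(b, 2)), Mul(-1, Pow(b, 3))))
Add(Function('W')(14), Mul(-1, Function('o')(4, -7))) = Add(Add(-10, Mul(-1, Pow(14, 2)), Mul(-1, Pow(14, 3))), Mul(-1, Mul(Rational(1, 2), Pow(Add(-1, -7), -1), Add(15, Mul(2, -7), Mul(-7, 4))))) = Add(Add(-10, Mul(-1, 196), Mul(-1, 2744)), Mul(-1, Mul(Rational(1, 2), Pow(-8, -1), Add(15, -14, -28)))) = Add(Add(-10, -196, -2744), Mul(-1, Mul(Rational(1, 2), Rational(-1, 8), -27))) = Add(-2950, Mul(-1, Rational(27, 16))) = Add(-2950, Rational(-27, 16)) = Rational(-47227, 16)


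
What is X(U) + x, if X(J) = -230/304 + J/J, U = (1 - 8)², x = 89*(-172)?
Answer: -2326779/152 ≈ -15308.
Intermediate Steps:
x = -15308
U = 49 (U = (-7)² = 49)
X(J) = 37/152 (X(J) = -230*1/304 + 1 = -115/152 + 1 = 37/152)
X(U) + x = 37/152 - 15308 = -2326779/152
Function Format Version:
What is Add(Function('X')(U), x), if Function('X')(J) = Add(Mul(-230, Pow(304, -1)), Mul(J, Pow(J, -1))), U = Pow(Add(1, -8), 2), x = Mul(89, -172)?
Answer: Rational(-2326779, 152) ≈ -15308.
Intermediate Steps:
x = -15308
U = 49 (U = Pow(-7, 2) = 49)
Function('X')(J) = Rational(37, 152) (Function('X')(J) = Add(Mul(-230, Rational(1, 304)), 1) = Add(Rational(-115, 152), 1) = Rational(37, 152))
Add(Function('X')(U), x) = Add(Rational(37, 152), -15308) = Rational(-2326779, 152)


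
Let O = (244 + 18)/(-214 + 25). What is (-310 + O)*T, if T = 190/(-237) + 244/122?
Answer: -16713968/44793 ≈ -373.14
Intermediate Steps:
O = -262/189 (O = 262/(-189) = 262*(-1/189) = -262/189 ≈ -1.3862)
T = 284/237 (T = 190*(-1/237) + 244*(1/122) = -190/237 + 2 = 284/237 ≈ 1.1983)
(-310 + O)*T = (-310 - 262/189)*(284/237) = -58852/189*284/237 = -16713968/44793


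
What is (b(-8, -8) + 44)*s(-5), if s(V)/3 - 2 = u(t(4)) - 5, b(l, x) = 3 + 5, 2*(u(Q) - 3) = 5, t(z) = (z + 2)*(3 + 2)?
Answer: 390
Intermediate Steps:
t(z) = 10 + 5*z (t(z) = (2 + z)*5 = 10 + 5*z)
u(Q) = 11/2 (u(Q) = 3 + (½)*5 = 3 + 5/2 = 11/2)
b(l, x) = 8
s(V) = 15/2 (s(V) = 6 + 3*(11/2 - 5) = 6 + 3*(½) = 6 + 3/2 = 15/2)
(b(-8, -8) + 44)*s(-5) = (8 + 44)*(15/2) = 52*(15/2) = 390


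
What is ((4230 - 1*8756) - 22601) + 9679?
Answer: -17448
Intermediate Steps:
((4230 - 1*8756) - 22601) + 9679 = ((4230 - 8756) - 22601) + 9679 = (-4526 - 22601) + 9679 = -27127 + 9679 = -17448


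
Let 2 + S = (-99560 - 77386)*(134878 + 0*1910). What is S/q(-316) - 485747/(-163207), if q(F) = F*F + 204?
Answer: -389506966570131/1633049242 ≈ -2.3852e+5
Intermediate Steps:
S = -23866122590 (S = -2 + (-99560 - 77386)*(134878 + 0*1910) = -2 - 176946*(134878 + 0) = -2 - 176946*134878 = -2 - 23866122588 = -23866122590)
q(F) = 204 + F**2 (q(F) = F**2 + 204 = 204 + F**2)
S/q(-316) - 485747/(-163207) = -23866122590/(204 + (-316)**2) - 485747/(-163207) = -23866122590/(204 + 99856) - 485747*(-1/163207) = -23866122590/100060 + 485747/163207 = -23866122590*1/100060 + 485747/163207 = -2386612259/10006 + 485747/163207 = -389506966570131/1633049242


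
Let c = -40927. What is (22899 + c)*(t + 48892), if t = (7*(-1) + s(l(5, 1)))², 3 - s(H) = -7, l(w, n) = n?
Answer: -881587228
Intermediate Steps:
s(H) = 10 (s(H) = 3 - 1*(-7) = 3 + 7 = 10)
t = 9 (t = (7*(-1) + 10)² = (-7 + 10)² = 3² = 9)
(22899 + c)*(t + 48892) = (22899 - 40927)*(9 + 48892) = -18028*48901 = -881587228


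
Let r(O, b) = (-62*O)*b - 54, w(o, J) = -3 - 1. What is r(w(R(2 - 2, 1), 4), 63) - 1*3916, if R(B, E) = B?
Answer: 11654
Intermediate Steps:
w(o, J) = -4
r(O, b) = -54 - 62*O*b (r(O, b) = -62*O*b - 54 = -54 - 62*O*b)
r(w(R(2 - 2, 1), 4), 63) - 1*3916 = (-54 - 62*(-4)*63) - 1*3916 = (-54 + 15624) - 3916 = 15570 - 3916 = 11654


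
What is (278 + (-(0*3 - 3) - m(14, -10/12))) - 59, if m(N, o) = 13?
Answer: 209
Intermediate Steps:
(278 + (-(0*3 - 3) - m(14, -10/12))) - 59 = (278 + (-(0*3 - 3) - 1*13)) - 59 = (278 + (-(0 - 3) - 13)) - 59 = (278 + (-1*(-3) - 13)) - 59 = (278 + (3 - 13)) - 59 = (278 - 10) - 59 = 268 - 59 = 209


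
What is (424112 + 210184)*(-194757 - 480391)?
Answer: -428243675808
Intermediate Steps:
(424112 + 210184)*(-194757 - 480391) = 634296*(-675148) = -428243675808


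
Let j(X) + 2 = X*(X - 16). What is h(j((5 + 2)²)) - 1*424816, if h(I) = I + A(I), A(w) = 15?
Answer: -423186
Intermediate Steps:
j(X) = -2 + X*(-16 + X) (j(X) = -2 + X*(X - 16) = -2 + X*(-16 + X))
h(I) = 15 + I (h(I) = I + 15 = 15 + I)
h(j((5 + 2)²)) - 1*424816 = (15 + (-2 + ((5 + 2)²)² - 16*(5 + 2)²)) - 1*424816 = (15 + (-2 + (7²)² - 16*7²)) - 424816 = (15 + (-2 + 49² - 16*49)) - 424816 = (15 + (-2 + 2401 - 784)) - 424816 = (15 + 1615) - 424816 = 1630 - 424816 = -423186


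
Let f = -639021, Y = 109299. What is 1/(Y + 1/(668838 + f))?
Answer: 29817/3258968284 ≈ 9.1492e-6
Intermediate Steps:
1/(Y + 1/(668838 + f)) = 1/(109299 + 1/(668838 - 639021)) = 1/(109299 + 1/29817) = 1/(3258968284/29817) = 29817/3258968284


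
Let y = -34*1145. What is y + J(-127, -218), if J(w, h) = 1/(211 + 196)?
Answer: -15844509/407 ≈ -38930.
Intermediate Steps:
J(w, h) = 1/407
y = -38930
y + J(-127, -218) = -38930 + 1/407 = -15844509/407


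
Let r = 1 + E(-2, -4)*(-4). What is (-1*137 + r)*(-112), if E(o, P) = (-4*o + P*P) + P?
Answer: 24192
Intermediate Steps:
E(o, P) = P + P² - 4*o (E(o, P) = (-4*o + P²) + P = (P² - 4*o) + P = P + P² - 4*o)
r = -79 (r = 1 + (-4 + (-4)² - 4*(-2))*(-4) = 1 + (-4 + 16 + 8)*(-4) = 1 + 20*(-4) = 1 - 80 = -79)
(-1*137 + r)*(-112) = (-1*137 - 79)*(-112) = (-137 - 79)*(-112) = -216*(-112) = 24192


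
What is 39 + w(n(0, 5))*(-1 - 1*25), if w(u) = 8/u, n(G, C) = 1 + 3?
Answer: -13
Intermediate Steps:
n(G, C) = 4
39 + w(n(0, 5))*(-1 - 1*25) = 39 + (8/4)*(-1 - 1*25) = 39 + (8*(¼))*(-1 - 25) = 39 + 2*(-26) = 39 - 52 = -13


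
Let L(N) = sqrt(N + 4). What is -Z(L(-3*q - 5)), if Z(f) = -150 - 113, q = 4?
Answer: 263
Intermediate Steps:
L(N) = sqrt(4 + N)
Z(f) = -263
-Z(L(-3*q - 5)) = -1*(-263) = 263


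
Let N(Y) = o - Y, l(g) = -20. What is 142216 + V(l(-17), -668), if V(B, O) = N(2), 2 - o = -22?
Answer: 142238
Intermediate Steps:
o = 24 (o = 2 - 1*(-22) = 2 + 22 = 24)
N(Y) = 24 - Y
V(B, O) = 22 (V(B, O) = 24 - 1*2 = 24 - 2 = 22)
142216 + V(l(-17), -668) = 142216 + 22 = 142238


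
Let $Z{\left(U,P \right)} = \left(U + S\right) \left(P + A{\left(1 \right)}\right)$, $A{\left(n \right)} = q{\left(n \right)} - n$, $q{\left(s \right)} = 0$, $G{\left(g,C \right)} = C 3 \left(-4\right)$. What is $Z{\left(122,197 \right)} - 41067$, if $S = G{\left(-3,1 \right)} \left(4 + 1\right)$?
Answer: $-28915$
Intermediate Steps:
$G{\left(g,C \right)} = - 12 C$ ($G{\left(g,C \right)} = 3 C \left(-4\right) = - 12 C$)
$S = -60$ ($S = \left(-12\right) 1 \left(4 + 1\right) = \left(-12\right) 5 = -60$)
$A{\left(n \right)} = - n$ ($A{\left(n \right)} = 0 - n = - n$)
$Z{\left(U,P \right)} = \left(-1 + P\right) \left(-60 + U\right)$ ($Z{\left(U,P \right)} = \left(U - 60\right) \left(P - 1\right) = \left(-60 + U\right) \left(P - 1\right) = \left(-60 + U\right) \left(-1 + P\right) = \left(-1 + P\right) \left(-60 + U\right)$)
$Z{\left(122,197 \right)} - 41067 = \left(60 - 122 - 11820 + 197 \cdot 122\right) - 41067 = \left(60 - 122 - 11820 + 24034\right) - 41067 = 12152 - 41067 = -28915$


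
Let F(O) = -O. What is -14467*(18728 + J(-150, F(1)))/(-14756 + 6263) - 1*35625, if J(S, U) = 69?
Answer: -30626926/8493 ≈ -3606.1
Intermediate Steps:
-14467*(18728 + J(-150, F(1)))/(-14756 + 6263) - 1*35625 = -14467*(18728 + 69)/(-14756 + 6263) - 1*35625 = -14467/((-8493/18797)) - 35625 = -14467/((-8493*1/18797)) - 35625 = -14467/(-8493/18797) - 35625 = -14467*(-18797/8493) - 35625 = 271936199/8493 - 35625 = -30626926/8493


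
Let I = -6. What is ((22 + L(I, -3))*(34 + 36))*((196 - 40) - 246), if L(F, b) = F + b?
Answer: -81900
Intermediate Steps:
((22 + L(I, -3))*(34 + 36))*((196 - 40) - 246) = ((22 + (-6 - 3))*(34 + 36))*((196 - 40) - 246) = ((22 - 9)*70)*(156 - 246) = (13*70)*(-90) = 910*(-90) = -81900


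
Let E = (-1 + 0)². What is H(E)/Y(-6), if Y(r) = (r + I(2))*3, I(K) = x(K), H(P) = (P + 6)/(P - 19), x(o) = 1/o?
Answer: 7/297 ≈ 0.023569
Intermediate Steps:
E = 1 (E = (-1)² = 1)
x(o) = 1/o
H(P) = (6 + P)/(-19 + P)
I(K) = 1/K
Y(r) = 3/2 + 3*r (Y(r) = (r + 1/2)*3 = (r + ½)*3 = (½ + r)*3 = 3/2 + 3*r)
H(E)/Y(-6) = ((6 + 1)/(-19 + 1))/(3/2 + 3*(-6)) = (7/(-18))/(3/2 - 18) = (-1/18*7)/(-33/2) = -7/18*(-2/33) = 7/297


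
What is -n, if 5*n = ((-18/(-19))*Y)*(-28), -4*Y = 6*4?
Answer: -3024/95 ≈ -31.832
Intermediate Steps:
Y = -6 (Y = -3*4/2 = -1/4*24 = -6)
n = 3024/95 (n = ((-18/(-19)*(-6))*(-28))/5 = ((-18*(-1/19)*(-6))*(-28))/5 = (((18/19)*(-6))*(-28))/5 = (-108/19*(-28))/5 = (1/5)*(3024/19) = 3024/95 ≈ 31.832)
-n = -1*3024/95 = -3024/95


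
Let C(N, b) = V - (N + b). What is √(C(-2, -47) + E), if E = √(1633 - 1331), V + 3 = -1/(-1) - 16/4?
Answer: √(43 + √302) ≈ 7.7703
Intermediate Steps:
V = -6 (V = -3 + (-1/(-1) - 16/4) = -3 + (-1*(-1) - 16*¼) = -3 + (1 - 4) = -3 - 3 = -6)
E = √302 ≈ 17.378
C(N, b) = -6 - N - b (C(N, b) = -6 - (N + b) = -6 + (-N - b) = -6 - N - b)
√(C(-2, -47) + E) = √((-6 - 1*(-2) - 1*(-47)) + √302) = √((-6 + 2 + 47) + √302) = √(43 + √302)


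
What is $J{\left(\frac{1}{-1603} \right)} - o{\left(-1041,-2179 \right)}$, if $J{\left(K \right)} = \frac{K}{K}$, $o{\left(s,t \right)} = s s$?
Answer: $-1083680$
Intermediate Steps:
$o{\left(s,t \right)} = s^{2}$
$J{\left(K \right)} = 1$
$J{\left(\frac{1}{-1603} \right)} - o{\left(-1041,-2179 \right)} = 1 - \left(-1041\right)^{2} = 1 - 1083681 = -1083680$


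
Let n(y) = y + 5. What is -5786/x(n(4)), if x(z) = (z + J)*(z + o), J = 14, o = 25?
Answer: -2893/391 ≈ -7.3990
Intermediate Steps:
n(y) = 5 + y
x(z) = (14 + z)*(25 + z) (x(z) = (z + 14)*(z + 25) = (14 + z)*(25 + z))
-5786/x(n(4)) = -5786/(350 + (5 + 4)**2 + 39*(5 + 4)) = -5786/(350 + 9**2 + 39*9) = -5786/(350 + 81 + 351) = -5786/782 = -5786*1/782 = -2893/391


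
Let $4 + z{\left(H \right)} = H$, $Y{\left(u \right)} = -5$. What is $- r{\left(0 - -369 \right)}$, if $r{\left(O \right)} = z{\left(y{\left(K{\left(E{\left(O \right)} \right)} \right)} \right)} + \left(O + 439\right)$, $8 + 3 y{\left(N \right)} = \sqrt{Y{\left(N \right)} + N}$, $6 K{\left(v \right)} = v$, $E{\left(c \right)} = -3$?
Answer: $- \frac{2404}{3} - \frac{i \sqrt{22}}{6} \approx -801.33 - 0.78174 i$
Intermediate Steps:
$K{\left(v \right)} = \frac{v}{6}$
$y{\left(N \right)} = - \frac{8}{3} + \frac{\sqrt{-5 + N}}{3}$
$z{\left(H \right)} = -4 + H$
$r{\left(O \right)} = \frac{1297}{3} + O + \frac{i \sqrt{22}}{6}$ ($r{\left(O \right)} = \left(-4 - \left(\frac{8}{3} - \frac{\sqrt{-5 + \frac{1}{6} \left(-3\right)}}{3}\right)\right) + \left(O + 439\right) = \left(-4 - \left(\frac{8}{3} - \frac{\sqrt{-5 - \frac{1}{2}}}{3}\right)\right) + \left(439 + O\right) = \left(-4 - \left(\frac{8}{3} - \frac{\sqrt{- \frac{11}{2}}}{3}\right)\right) + \left(439 + O\right) = \left(-4 - \left(\frac{8}{3} - \frac{\frac{1}{2} i \sqrt{22}}{3}\right)\right) + \left(439 + O\right) = \left(-4 - \left(\frac{8}{3} - \frac{i \sqrt{22}}{6}\right)\right) + \left(439 + O\right) = \left(- \frac{20}{3} + \frac{i \sqrt{22}}{6}\right) + \left(439 + O\right) = \frac{1297}{3} + O + \frac{i \sqrt{22}}{6}$)
$- r{\left(0 - -369 \right)} = - (\frac{1297}{3} + \left(0 - -369\right) + \frac{i \sqrt{22}}{6}) = - (\frac{1297}{3} + \left(0 + 369\right) + \frac{i \sqrt{22}}{6}) = - (\frac{1297}{3} + 369 + \frac{i \sqrt{22}}{6}) = - (\frac{2404}{3} + \frac{i \sqrt{22}}{6}) = - \frac{2404}{3} - \frac{i \sqrt{22}}{6}$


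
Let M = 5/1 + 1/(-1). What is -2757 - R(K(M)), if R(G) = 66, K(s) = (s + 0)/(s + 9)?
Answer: -2823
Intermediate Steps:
M = 4 (M = 5*1 + 1*(-1) = 5 - 1 = 4)
K(s) = s/(9 + s)
-2757 - R(K(M)) = -2757 - 1*66 = -2757 - 66 = -2823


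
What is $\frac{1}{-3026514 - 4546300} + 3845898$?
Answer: $\frac{29124270216971}{7572814} \approx 3.8459 \cdot 10^{6}$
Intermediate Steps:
$\frac{1}{-3026514 - 4546300} + 3845898 = \frac{1}{-7572814} + 3845898 = - \frac{1}{7572814} + 3845898 = \frac{29124270216971}{7572814}$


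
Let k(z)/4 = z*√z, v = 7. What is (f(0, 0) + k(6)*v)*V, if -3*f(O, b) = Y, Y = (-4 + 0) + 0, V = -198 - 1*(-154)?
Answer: -176/3 - 7392*√6 ≈ -18165.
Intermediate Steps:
V = -44 (V = -198 + 154 = -44)
k(z) = 4*z^(3/2) (k(z) = 4*(z*√z) = 4*z^(3/2))
Y = -4 (Y = -4 + 0 = -4)
f(O, b) = 4/3 (f(O, b) = -⅓*(-4) = 4/3)
(f(0, 0) + k(6)*v)*V = (4/3 + (4*6^(3/2))*7)*(-44) = (4/3 + (4*(6*√6))*7)*(-44) = (4/3 + (24*√6)*7)*(-44) = (4/3 + 168*√6)*(-44) = -176/3 - 7392*√6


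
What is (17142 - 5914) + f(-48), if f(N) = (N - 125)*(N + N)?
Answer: 27836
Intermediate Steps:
f(N) = 2*N*(-125 + N) (f(N) = (-125 + N)*(2*N) = 2*N*(-125 + N))
(17142 - 5914) + f(-48) = (17142 - 5914) + 2*(-48)*(-125 - 48) = 11228 + 2*(-48)*(-173) = 11228 + 16608 = 27836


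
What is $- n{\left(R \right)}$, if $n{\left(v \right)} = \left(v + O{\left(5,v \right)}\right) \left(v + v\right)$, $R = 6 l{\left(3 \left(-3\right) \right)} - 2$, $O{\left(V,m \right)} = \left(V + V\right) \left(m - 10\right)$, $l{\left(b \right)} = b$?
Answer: $-80192$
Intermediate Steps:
$O{\left(V,m \right)} = 2 V \left(-10 + m\right)$
$R = -56$ ($R = 6 \cdot 3 \left(-3\right) - 2 = 6 \left(-9\right) - 2 = -54 - 2 = -56$)
$n{\left(v \right)} = 2 v \left(-100 + 11 v\right)$ ($n{\left(v \right)} = \left(v + 2 \cdot 5 \left(-10 + v\right)\right) \left(v + v\right) = \left(v + \left(-100 + 10 v\right)\right) 2 v = \left(-100 + 11 v\right) 2 v = 2 v \left(-100 + 11 v\right)$)
$- n{\left(R \right)} = - 2 \left(-56\right) \left(-100 + 11 \left(-56\right)\right) = - 2 \left(-56\right) \left(-100 - 616\right) = - 2 \left(-56\right) \left(-716\right) = \left(-1\right) 80192 = -80192$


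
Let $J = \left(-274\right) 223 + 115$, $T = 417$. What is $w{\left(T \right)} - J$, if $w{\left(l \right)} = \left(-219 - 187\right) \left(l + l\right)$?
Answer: $-277617$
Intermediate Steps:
$w{\left(l \right)} = - 812 l$ ($w{\left(l \right)} = - 406 \cdot 2 l = - 812 l$)
$J = -60987$ ($J = -61102 + 115 = -60987$)
$w{\left(T \right)} - J = \left(-812\right) 417 - -60987 = -338604 + 60987 = -277617$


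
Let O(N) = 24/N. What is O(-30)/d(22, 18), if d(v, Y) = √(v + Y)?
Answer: -√10/25 ≈ -0.12649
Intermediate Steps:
d(v, Y) = √(Y + v)
O(-30)/d(22, 18) = (24/(-30))/(√(18 + 22)) = (24*(-1/30))/(√40) = -4*√10/20/5 = -√10/25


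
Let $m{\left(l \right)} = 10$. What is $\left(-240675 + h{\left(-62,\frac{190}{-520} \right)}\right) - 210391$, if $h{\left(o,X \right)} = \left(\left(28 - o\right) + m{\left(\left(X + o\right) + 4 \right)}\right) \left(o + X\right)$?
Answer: $- \frac{5944933}{13} \approx -4.573 \cdot 10^{5}$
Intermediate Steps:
$h{\left(o,X \right)} = \left(38 - o\right) \left(X + o\right)$ ($h{\left(o,X \right)} = \left(\left(28 - o\right) + 10\right) \left(o + X\right) = \left(38 - o\right) \left(X + o\right)$)
$\left(-240675 + h{\left(-62,\frac{190}{-520} \right)}\right) - 210391 = \left(-240675 + \left(- \left(-62\right)^{2} + 38 \frac{190}{-520} + 38 \left(-62\right) - \frac{190}{-520} \left(-62\right)\right)\right) - 210391 = \left(-240675 - \left(6200 + 190 \left(- \frac{1}{520}\right) \left(-62\right) - 7220 \left(- \frac{1}{520}\right)\right)\right) - 210391 = \left(-240675 - \left(\frac{161561}{26} + \frac{589}{26}\right)\right) - 210391 = \left(-240675 - \frac{81075}{13}\right) - 210391 = - \frac{3209850}{13} - 210391 = - \frac{5944933}{13}$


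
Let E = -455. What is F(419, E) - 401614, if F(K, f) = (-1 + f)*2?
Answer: -402526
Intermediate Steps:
F(K, f) = -2 + 2*f
F(419, E) - 401614 = (-2 + 2*(-455)) - 401614 = (-2 - 910) - 401614 = -912 - 401614 = -402526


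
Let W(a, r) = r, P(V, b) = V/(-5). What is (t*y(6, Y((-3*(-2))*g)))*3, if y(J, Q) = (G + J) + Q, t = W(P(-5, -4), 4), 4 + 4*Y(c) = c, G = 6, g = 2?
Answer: 168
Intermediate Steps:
P(V, b) = -V/5 (P(V, b) = V*(-1/5) = -V/5)
Y(c) = -1 + c/4
t = 4
y(J, Q) = 6 + J + Q (y(J, Q) = (6 + J) + Q = 6 + J + Q)
(t*y(6, Y((-3*(-2))*g)))*3 = (4*(6 + 6 + (-1 + (-3*(-2)*2)/4)))*3 = (4*(6 + 6 + (-1 + (6*2)/4)))*3 = (4*(6 + 6 + (-1 + (1/4)*12)))*3 = (4*(6 + 6 + (-1 + 3)))*3 = (4*(6 + 6 + 2))*3 = (4*14)*3 = 56*3 = 168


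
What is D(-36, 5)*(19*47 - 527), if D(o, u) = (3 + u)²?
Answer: 23424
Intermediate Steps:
D(-36, 5)*(19*47 - 527) = (3 + 5)²*(19*47 - 527) = 8²*(893 - 527) = 64*366 = 23424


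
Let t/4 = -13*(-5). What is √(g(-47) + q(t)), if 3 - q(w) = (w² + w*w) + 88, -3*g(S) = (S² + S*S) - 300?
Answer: I*√1229919/3 ≈ 369.67*I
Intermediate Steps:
t = 260 (t = 4*(-13*(-5)) = 4*65 = 260)
g(S) = 100 - 2*S²/3 (g(S) = -((S² + S*S) - 300)/3 = -((S² + S²) - 300)/3 = -(2*S² - 300)/3 = -(-300 + 2*S²)/3 = 100 - 2*S²/3)
q(w) = -85 - 2*w² (q(w) = 3 - ((w² + w*w) + 88) = 3 - ((w² + w²) + 88) = 3 - (2*w² + 88) = 3 - (88 + 2*w²) = 3 + (-88 - 2*w²) = -85 - 2*w²)
√(g(-47) + q(t)) = √((100 - ⅔*(-47)²) + (-85 - 2*260²)) = √((100 - ⅔*2209) + (-85 - 2*67600)) = √((100 - 4418/3) + (-85 - 135200)) = √(-4118/3 - 135285) = √(-409973/3) = I*√1229919/3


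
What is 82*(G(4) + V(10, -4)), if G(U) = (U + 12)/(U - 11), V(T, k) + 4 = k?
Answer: -5904/7 ≈ -843.43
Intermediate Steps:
V(T, k) = -4 + k
G(U) = (12 + U)/(-11 + U)
82*(G(4) + V(10, -4)) = 82*((12 + 4)/(-11 + 4) + (-4 - 4)) = 82*(16/(-7) - 8) = 82*(-⅐*16 - 8) = 82*(-16/7 - 8) = 82*(-72/7) = -5904/7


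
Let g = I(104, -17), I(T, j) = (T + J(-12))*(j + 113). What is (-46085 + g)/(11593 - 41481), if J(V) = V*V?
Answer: 22277/29888 ≈ 0.74535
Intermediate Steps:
J(V) = V²
I(T, j) = (113 + j)*(144 + T) (I(T, j) = (T + (-12)²)*(j + 113) = (T + 144)*(113 + j) = (144 + T)*(113 + j) = (113 + j)*(144 + T))
g = 23808 (g = 16272 + 113*104 + 144*(-17) + 104*(-17) = 16272 + 11752 - 2448 - 1768 = 23808)
(-46085 + g)/(11593 - 41481) = (-46085 + 23808)/(11593 - 41481) = -22277/(-29888) = -22277*(-1/29888) = 22277/29888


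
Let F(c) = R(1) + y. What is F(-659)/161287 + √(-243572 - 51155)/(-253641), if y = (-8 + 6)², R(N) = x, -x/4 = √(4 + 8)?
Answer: 4/161287 - 8*√3/161287 - I*√294727/253641 ≈ -6.1111e-5 - 0.0021404*I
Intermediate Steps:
x = -8*√3 (x = -4*√(4 + 8) = -8*√3 ≈ -13.856)
R(N) = -8*√3
y = 4 (y = (-2)² = 4)
F(c) = 4 - 8*√3 (F(c) = -8*√3 + 4 = 4 - 8*√3)
F(-659)/161287 + √(-243572 - 51155)/(-253641) = (4 - 8*√3)/161287 + √(-243572 - 51155)/(-253641) = (4 - 8*√3)*(1/161287) + √(-294727)*(-1/253641) = (4/161287 - 8*√3/161287) + (I*√294727)*(-1/253641) = (4/161287 - 8*√3/161287) - I*√294727/253641 = 4/161287 - 8*√3/161287 - I*√294727/253641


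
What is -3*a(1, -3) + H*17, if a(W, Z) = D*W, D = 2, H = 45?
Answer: 759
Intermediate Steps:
a(W, Z) = 2*W
-3*a(1, -3) + H*17 = -6 + 45*17 = -3*2 + 765 = -6 + 765 = 759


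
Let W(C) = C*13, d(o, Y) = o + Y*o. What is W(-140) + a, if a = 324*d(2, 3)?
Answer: 772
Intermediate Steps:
W(C) = 13*C
a = 2592 (a = 324*(2*(1 + 3)) = 324*(2*4) = 324*8 = 2592)
W(-140) + a = 13*(-140) + 2592 = -1820 + 2592 = 772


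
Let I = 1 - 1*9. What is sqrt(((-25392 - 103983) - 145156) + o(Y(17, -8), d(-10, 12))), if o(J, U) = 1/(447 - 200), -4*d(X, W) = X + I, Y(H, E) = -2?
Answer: 2*I*sqrt(4187215383)/247 ≈ 523.96*I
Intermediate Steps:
I = -8 (I = 1 - 9 = -8)
d(X, W) = 2 - X/4 (d(X, W) = -(X - 8)/4 = -(-8 + X)/4 = 2 - X/4)
o(J, U) = 1/247
sqrt(((-25392 - 103983) - 145156) + o(Y(17, -8), d(-10, 12))) = sqrt(((-25392 - 103983) - 145156) + 1/247) = sqrt((-129375 - 145156) + 1/247) = sqrt(-274531 + 1/247) = sqrt(-67809156/247) = 2*I*sqrt(4187215383)/247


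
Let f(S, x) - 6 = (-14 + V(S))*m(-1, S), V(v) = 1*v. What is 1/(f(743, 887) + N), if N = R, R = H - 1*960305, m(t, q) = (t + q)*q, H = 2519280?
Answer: 1/403461055 ≈ 2.4786e-9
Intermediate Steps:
V(v) = v
m(t, q) = q*(q + t) (m(t, q) = (q + t)*q = q*(q + t))
f(S, x) = 6 + S*(-1 + S)*(-14 + S) (f(S, x) = 6 + (-14 + S)*(S*(S - 1)) = 6 + (-14 + S)*(S*(-1 + S)) = 6 + S*(-1 + S)*(-14 + S))
R = 1558975 (R = 2519280 - 1*960305 = 2519280 - 960305 = 1558975)
N = 1558975
1/(f(743, 887) + N) = 1/((6 + 743**3 - 15*743**2 + 14*743) + 1558975) = 1/((6 + 410172407 - 15*552049 + 10402) + 1558975) = 1/((6 + 410172407 - 8280735 + 10402) + 1558975) = 1/(401902080 + 1558975) = 1/403461055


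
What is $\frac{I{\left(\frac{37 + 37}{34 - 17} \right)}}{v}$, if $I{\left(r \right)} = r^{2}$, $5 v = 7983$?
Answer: $\frac{27380}{2307087} \approx 0.011868$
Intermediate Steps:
$v = \frac{7983}{5}$ ($v = \frac{1}{5} \cdot 7983 = \frac{7983}{5} \approx 1596.6$)
$\frac{I{\left(\frac{37 + 37}{34 - 17} \right)}}{v} = \frac{\left(\frac{37 + 37}{34 - 17}\right)^{2}}{\frac{7983}{5}} = \left(\frac{74}{17}\right)^{2} \cdot \frac{5}{7983} = \frac{5476}{289} \cdot \frac{5}{7983} = \frac{27380}{2307087}$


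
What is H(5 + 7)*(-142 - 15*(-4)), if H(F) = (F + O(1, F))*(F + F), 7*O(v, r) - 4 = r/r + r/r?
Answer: -177120/7 ≈ -25303.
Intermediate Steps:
O(v, r) = 6/7 (O(v, r) = 4/7 + (r/r + r/r)/7 = 4/7 + (1 + 1)/7 = 4/7 + (1/7)*2 = 4/7 + 2/7 = 6/7)
H(F) = 2*F*(6/7 + F) (H(F) = (F + 6/7)*(F + F) = (6/7 + F)*(2*F) = 2*F*(6/7 + F))
H(5 + 7)*(-142 - 15*(-4)) = (2*(5 + 7)*(6 + 7*(5 + 7))/7)*(-142 - 15*(-4)) = ((2/7)*12*(6 + 7*12))*(-142 + 60) = ((2/7)*12*(6 + 84))*(-82) = ((2/7)*12*90)*(-82) = (2160/7)*(-82) = -177120/7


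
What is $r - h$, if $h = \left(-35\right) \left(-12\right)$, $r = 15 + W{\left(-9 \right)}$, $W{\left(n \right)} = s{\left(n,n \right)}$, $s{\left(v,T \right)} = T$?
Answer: $-414$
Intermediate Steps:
$W{\left(n \right)} = n$
$r = 6$ ($r = 15 - 9 = 6$)
$h = 420$
$r - h = 6 - 420 = -414$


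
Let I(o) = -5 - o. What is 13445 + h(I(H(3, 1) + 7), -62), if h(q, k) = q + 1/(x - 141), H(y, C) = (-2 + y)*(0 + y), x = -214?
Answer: 4767649/355 ≈ 13430.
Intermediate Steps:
H(y, C) = y*(-2 + y) (H(y, C) = (-2 + y)*y = y*(-2 + y))
h(q, k) = -1/355 + q (h(q, k) = q + 1/(-214 - 141) = q + 1/(-355) = q - 1/355 = -1/355 + q)
13445 + h(I(H(3, 1) + 7), -62) = 13445 + (-1/355 + (-5 - (3*(-2 + 3) + 7))) = 13445 + (-1/355 + (-5 - (3*1 + 7))) = 13445 + (-1/355 + (-5 - (3 + 7))) = 13445 + (-1/355 + (-5 - 1*10)) = 13445 + (-1/355 + (-5 - 10)) = 13445 + (-1/355 - 15) = 13445 - 5326/355 = 4767649/355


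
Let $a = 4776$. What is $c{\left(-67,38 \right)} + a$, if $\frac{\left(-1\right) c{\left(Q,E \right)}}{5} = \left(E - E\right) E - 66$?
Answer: $5106$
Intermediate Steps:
$c{\left(Q,E \right)} = 330$ ($c{\left(Q,E \right)} = - 5 \left(\left(E - E\right) E - 66\right) = - 5 \left(0 E - 66\right) = - 5 \left(0 - 66\right) = \left(-5\right) \left(-66\right) = 330$)
$c{\left(-67,38 \right)} + a = 330 + 4776 = 5106$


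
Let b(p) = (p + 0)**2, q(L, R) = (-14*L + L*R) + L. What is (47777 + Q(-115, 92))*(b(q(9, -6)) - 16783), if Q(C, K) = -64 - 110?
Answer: 593038174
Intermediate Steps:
q(L, R) = -13*L + L*R
b(p) = p**2
Q(C, K) = -174
(47777 + Q(-115, 92))*(b(q(9, -6)) - 16783) = (47777 - 174)*((9*(-13 - 6))**2 - 16783) = 47603*((9*(-19))**2 - 16783) = 47603*((-171)**2 - 16783) = 47603*(29241 - 16783) = 47603*12458 = 593038174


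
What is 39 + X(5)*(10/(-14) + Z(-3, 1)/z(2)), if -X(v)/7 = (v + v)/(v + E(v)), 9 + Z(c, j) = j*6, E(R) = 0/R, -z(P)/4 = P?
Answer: 175/4 ≈ 43.750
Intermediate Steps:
z(P) = -4*P
E(R) = 0
Z(c, j) = -9 + 6*j (Z(c, j) = -9 + j*6 = -9 + 6*j)
X(v) = -14 (X(v) = -7*(v + v)/(v + 0) = -7*2*v/v = -7*2 = -14)
39 + X(5)*(10/(-14) + Z(-3, 1)/z(2)) = 39 - 14*(10/(-14) + (-9 + 6*1)/((-4*2))) = 39 - 14*(10*(-1/14) + (-9 + 6)/(-8)) = 39 - 14*(-5/7 - 3*(-⅛)) = 39 - 14*(-5/7 + 3/8) = 39 - 14*(-19/56) = 39 + 19/4 = 175/4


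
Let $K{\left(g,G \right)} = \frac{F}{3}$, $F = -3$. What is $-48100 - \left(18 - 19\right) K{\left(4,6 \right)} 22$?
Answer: $-48122$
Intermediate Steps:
$K{\left(g,G \right)} = -1$ ($K{\left(g,G \right)} = - \frac{3}{3} = \left(-3\right) \frac{1}{3} = -1$)
$-48100 - \left(18 - 19\right) K{\left(4,6 \right)} 22 = -48100 - \left(18 - 19\right) \left(-1\right) 22 = -48100 - \left(-1\right) \left(-1\right) 22 = -48100 - 1 \cdot 22 = -48100 - 22 = -48122$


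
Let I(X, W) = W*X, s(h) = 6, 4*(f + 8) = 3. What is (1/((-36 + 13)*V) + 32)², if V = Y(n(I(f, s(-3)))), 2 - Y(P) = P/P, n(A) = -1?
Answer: 540225/529 ≈ 1021.2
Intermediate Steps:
f = -29/4 (f = -8 + (¼)*3 = -8 + ¾ = -29/4 ≈ -7.2500)
Y(P) = 1 (Y(P) = 2 - P/P = 2 - 1*1 = 2 - 1 = 1)
V = 1
(1/((-36 + 13)*V) + 32)² = (1/((-36 + 13)*1) + 32)² = (1/(-23) + 32)² = (-1/23*1 + 32)² = (-1/23 + 32)² = (735/23)² = 540225/529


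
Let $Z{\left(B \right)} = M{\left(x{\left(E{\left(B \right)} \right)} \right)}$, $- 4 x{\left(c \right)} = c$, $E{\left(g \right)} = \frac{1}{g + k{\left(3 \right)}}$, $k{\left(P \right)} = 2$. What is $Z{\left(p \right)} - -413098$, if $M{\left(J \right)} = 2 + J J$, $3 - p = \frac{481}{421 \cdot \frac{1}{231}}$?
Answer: $\frac{78537303194922841}{190116928576} \approx 4.131 \cdot 10^{5}$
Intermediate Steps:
$E{\left(g \right)} = \frac{1}{2 + g}$ ($E{\left(g \right)} = \frac{1}{g + 2} = \frac{1}{2 + g}$)
$x{\left(c \right)} = - \frac{c}{4}$
$p = - \frac{109848}{421}$ ($p = 3 - \frac{481}{421 \cdot \frac{1}{231}} = 3 - \frac{481}{\frac{421}{231}} = 3 - 481 \cdot \frac{231}{421} = 3 - \frac{111111}{421} = - \frac{109848}{421} \approx -260.92$)
$M{\left(J \right)} = 2 + J^{2}$
$Z{\left(B \right)} = 2 + \frac{1}{16 \left(2 + B\right)^{2}}$ ($Z{\left(B \right)} = 2 + \left(- \frac{1}{4 \left(2 + B\right)}\right)^{2} = 2 + \frac{1}{16 \left(2 + B\right)^{2}}$)
$Z{\left(p \right)} - -413098 = \left(2 + \frac{1}{16 \left(2 - \frac{109848}{421}\right)^{2}}\right) - -413098 = \left(2 + \frac{1}{16 \cdot \frac{11882308036}{177241}}\right) + 413098 = \left(2 + \frac{1}{16} \cdot \frac{177241}{11882308036}\right) + 413098 = \left(2 + \frac{177241}{190116928576}\right) + 413098 = \frac{380234034393}{190116928576} + 413098 = \frac{78537303194922841}{190116928576}$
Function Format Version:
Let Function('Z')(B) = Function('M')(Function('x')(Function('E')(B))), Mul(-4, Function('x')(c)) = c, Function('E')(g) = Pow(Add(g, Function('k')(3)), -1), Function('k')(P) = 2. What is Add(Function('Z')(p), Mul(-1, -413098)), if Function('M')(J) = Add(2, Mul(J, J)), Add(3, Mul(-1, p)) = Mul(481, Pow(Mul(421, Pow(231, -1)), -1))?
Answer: Rational(78537303194922841, 190116928576) ≈ 4.1310e+5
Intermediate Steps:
Function('E')(g) = Pow(Add(2, g), -1) (Function('E')(g) = Pow(Add(g, 2), -1) = Pow(Add(2, g), -1))
Function('x')(c) = Mul(Rational(-1, 4), c)
p = Rational(-109848, 421) (p = Add(3, Mul(-1, Mul(481, Pow(Mul(421, Pow(231, -1)), -1)))) = Add(3, Mul(-1, Mul(481, Pow(Mul(421, Rational(1, 231)), -1)))) = Add(3, Mul(-1, Mul(481, Pow(Rational(421, 231), -1)))) = Add(3, Mul(-1, Mul(481, Rational(231, 421)))) = Add(3, Mul(-1, Rational(111111, 421))) = Add(3, Rational(-111111, 421)) = Rational(-109848, 421) ≈ -260.92)
Function('M')(J) = Add(2, Pow(J, 2))
Function('Z')(B) = Add(2, Mul(Rational(1, 16), Pow(Add(2, B), -2))) (Function('Z')(B) = Add(2, Pow(Mul(Rational(-1, 4), Pow(Add(2, B), -1)), 2)) = Add(2, Mul(Rational(1, 16), Pow(Add(2, B), -2))))
Add(Function('Z')(p), Mul(-1, -413098)) = Add(Add(2, Mul(Rational(1, 16), Pow(Add(2, Rational(-109848, 421)), -2))), Mul(-1, -413098)) = Add(Add(2, Mul(Rational(1, 16), Pow(Rational(-109006, 421), -2))), 413098) = Add(Add(2, Mul(Rational(1, 16), Rational(177241, 11882308036))), 413098) = Add(Add(2, Rational(177241, 190116928576)), 413098) = Add(Rational(380234034393, 190116928576), 413098) = Rational(78537303194922841, 190116928576)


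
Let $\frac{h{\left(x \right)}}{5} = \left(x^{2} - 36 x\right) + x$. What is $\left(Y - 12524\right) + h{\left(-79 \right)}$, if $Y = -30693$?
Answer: $1813$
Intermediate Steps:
$h{\left(x \right)} = - 175 x + 5 x^{2}$ ($h{\left(x \right)} = 5 \left(\left(x^{2} - 36 x\right) + x\right) = 5 \left(x^{2} - 35 x\right) = - 175 x + 5 x^{2}$)
$\left(Y - 12524\right) + h{\left(-79 \right)} = \left(-30693 - 12524\right) + 5 \left(-79\right) \left(-35 - 79\right) = -43217 + 5 \left(-79\right) \left(-114\right) = -43217 + 45030 = 1813$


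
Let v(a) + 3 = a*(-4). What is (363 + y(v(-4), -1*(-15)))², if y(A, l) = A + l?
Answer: 152881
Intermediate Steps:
v(a) = -3 - 4*a (v(a) = -3 + a*(-4) = -3 - 4*a)
(363 + y(v(-4), -1*(-15)))² = (363 + ((-3 - 4*(-4)) - 1*(-15)))² = (363 + ((-3 + 16) + 15))² = (363 + (13 + 15))² = (363 + 28)² = 391² = 152881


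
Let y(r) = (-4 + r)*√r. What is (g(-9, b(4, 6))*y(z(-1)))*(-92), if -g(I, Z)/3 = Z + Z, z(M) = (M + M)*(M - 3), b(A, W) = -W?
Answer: -26496*√2 ≈ -37471.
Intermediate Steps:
z(M) = 2*M*(-3 + M) (z(M) = (2*M)*(-3 + M) = 2*M*(-3 + M))
g(I, Z) = -6*Z (g(I, Z) = -3*(Z + Z) = -6*Z)
y(r) = √r*(-4 + r)
(g(-9, b(4, 6))*y(z(-1)))*(-92) = ((-(-6)*6)*(√(2*(-1)*(-3 - 1))*(-4 + 2*(-1)*(-3 - 1))))*(-92) = ((-6*(-6))*(√(2*(-1)*(-4))*(-4 + 2*(-1)*(-4))))*(-92) = (36*(√8*(-4 + 8)))*(-92) = (36*((2*√2)*4))*(-92) = (36*(8*√2))*(-92) = (288*√2)*(-92) = -26496*√2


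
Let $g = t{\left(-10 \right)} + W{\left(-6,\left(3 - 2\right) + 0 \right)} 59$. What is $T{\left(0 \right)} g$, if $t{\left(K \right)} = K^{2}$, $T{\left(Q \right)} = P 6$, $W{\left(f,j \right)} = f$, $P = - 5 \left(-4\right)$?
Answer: $-30480$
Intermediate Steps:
$P = 20$ ($P = \left(-1\right) \left(-20\right) = 20$)
$T{\left(Q \right)} = 120$ ($T{\left(Q \right)} = 20 \cdot 6 = 120$)
$g = -254$ ($g = \left(-10\right)^{2} - 354 = 100 - 354 = -254$)
$T{\left(0 \right)} g = 120 \left(-254\right) = -30480$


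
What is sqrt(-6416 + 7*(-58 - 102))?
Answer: 4*I*sqrt(471) ≈ 86.81*I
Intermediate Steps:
sqrt(-6416 + 7*(-58 - 102)) = sqrt(-6416 + 7*(-160)) = sqrt(-6416 - 1120) = sqrt(-7536) = 4*I*sqrt(471)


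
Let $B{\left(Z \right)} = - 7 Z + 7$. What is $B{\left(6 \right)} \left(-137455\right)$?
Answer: $4810925$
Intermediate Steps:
$B{\left(Z \right)} = 7 - 7 Z$
$B{\left(6 \right)} \left(-137455\right) = \left(7 - 42\right) \left(-137455\right) = \left(-35\right) \left(-137455\right) = 4810925$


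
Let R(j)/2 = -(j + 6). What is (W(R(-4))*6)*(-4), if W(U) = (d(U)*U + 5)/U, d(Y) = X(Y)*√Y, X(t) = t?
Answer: 30 + 192*I ≈ 30.0 + 192.0*I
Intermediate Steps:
R(j) = -12 - 2*j (R(j) = 2*(-(j + 6)) = 2*(-(6 + j)) = 2*(-6 - j) = -12 - 2*j)
d(Y) = Y^(3/2) (d(Y) = Y*√Y = Y^(3/2))
W(U) = (5 + U^(5/2))/U (W(U) = (U^(3/2)*U + 5)/U = (U^(5/2) + 5)/U = (5 + U^(5/2))/U)
(W(R(-4))*6)*(-4) = (((5 + (-12 - 2*(-4))^(5/2))/(-12 - 2*(-4)))*6)*(-4) = (((5 + (-12 + 8)^(5/2))/(-12 + 8))*6)*(-4) = (((5 + (-4)^(5/2))/(-4))*6)*(-4) = (-(5 + 32*I)/4*6)*(-4) = ((-5/4 - 8*I)*6)*(-4) = (-15/2 - 48*I)*(-4) = 30 + 192*I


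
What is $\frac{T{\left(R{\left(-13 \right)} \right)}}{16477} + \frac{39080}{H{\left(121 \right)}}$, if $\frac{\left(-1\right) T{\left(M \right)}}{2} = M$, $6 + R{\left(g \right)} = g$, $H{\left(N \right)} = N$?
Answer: $\frac{643925758}{1993717} \approx 322.98$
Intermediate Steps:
$R{\left(g \right)} = -6 + g$
$T{\left(M \right)} = - 2 M$
$\frac{T{\left(R{\left(-13 \right)} \right)}}{16477} + \frac{39080}{H{\left(121 \right)}} = \frac{\left(-2\right) \left(-6 - 13\right)}{16477} + \frac{39080}{121} = \left(-2\right) \left(-19\right) \frac{1}{16477} + 39080 \cdot \frac{1}{121} = 38 \cdot \frac{1}{16477} + \frac{39080}{121} = \frac{38}{16477} + \frac{39080}{121} = \frac{643925758}{1993717}$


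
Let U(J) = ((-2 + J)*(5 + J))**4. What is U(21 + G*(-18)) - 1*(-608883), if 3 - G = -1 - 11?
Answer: 14068707204816440179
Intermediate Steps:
G = 15 (G = 3 - (-1 - 11) = 3 - 1*(-12) = 3 + 12 = 15)
U(J) = (-2 + J)**4*(5 + J)**4
U(21 + G*(-18)) - 1*(-608883) = (-2 + (21 + 15*(-18)))**4*(5 + (21 + 15*(-18)))**4 - 1*(-608883) = (-2 + (21 - 270))**4*(5 + (21 - 270))**4 + 608883 = (-2 - 249)**4*(5 - 249)**4 + 608883 = (-251)**4*(-244)**4 + 608883 = 3969126001*3544535296 + 608883 = 14068707204815831296 + 608883 = 14068707204816440179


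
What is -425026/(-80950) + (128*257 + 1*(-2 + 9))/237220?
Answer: 10348816557/1920295900 ≈ 5.3892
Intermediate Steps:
-425026/(-80950) + (128*257 + 1*(-2 + 9))/237220 = -425026*(-1/80950) + (32896 + 1*7)*(1/237220) = 212513/40475 + (32896 + 7)*(1/237220) = 212513/40475 + 32903*(1/237220) = 212513/40475 + 32903/237220 = 10348816557/1920295900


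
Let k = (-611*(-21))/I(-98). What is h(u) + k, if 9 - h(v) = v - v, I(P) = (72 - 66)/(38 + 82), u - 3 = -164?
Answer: 256629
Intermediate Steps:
u = -161 (u = 3 - 164 = -161)
I(P) = 1/20 (I(P) = 6/120 = 6*(1/120) = 1/20)
h(v) = 9 (h(v) = 9 - (v - v) = 9 - 1*0 = 9 + 0 = 9)
k = 256620 (k = (-611*(-21))/(1/20) = 12831*20 = 256620)
h(u) + k = 9 + 256620 = 256629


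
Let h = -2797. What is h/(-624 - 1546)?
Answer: 2797/2170 ≈ 1.2889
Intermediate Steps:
h/(-624 - 1546) = -2797/(-624 - 1546) = -2797/(-2170) = -2797*(-1/2170) = 2797/2170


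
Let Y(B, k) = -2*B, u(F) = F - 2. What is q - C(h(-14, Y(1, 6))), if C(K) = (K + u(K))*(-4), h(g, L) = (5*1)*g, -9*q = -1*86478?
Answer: 27122/3 ≈ 9040.7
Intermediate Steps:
u(F) = -2 + F
q = 28826/3 (q = -(-1)*86478/9 = -1/9*(-86478) = 28826/3 ≈ 9608.7)
h(g, L) = 5*g
C(K) = 8 - 8*K (C(K) = (K + (-2 + K))*(-4) = (-2 + 2*K)*(-4) = 8 - 8*K)
q - C(h(-14, Y(1, 6))) = 28826/3 - (8 - 40*(-14)) = 28826/3 - (8 - 8*(-70)) = 28826/3 - (8 + 560) = 28826/3 - 1*568 = 28826/3 - 568 = 27122/3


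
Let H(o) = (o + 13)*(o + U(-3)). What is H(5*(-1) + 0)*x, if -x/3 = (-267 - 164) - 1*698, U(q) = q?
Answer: -216768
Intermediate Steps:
x = 3387 (x = -3*((-267 - 164) - 1*698) = -3*(-431 - 698) = -3*(-1129) = 3387)
H(o) = (-3 + o)*(13 + o) (H(o) = (o + 13)*(o - 3) = (13 + o)*(-3 + o) = (-3 + o)*(13 + o))
H(5*(-1) + 0)*x = (-39 + (5*(-1) + 0)**2 + 10*(5*(-1) + 0))*3387 = (-39 + (-5 + 0)**2 + 10*(-5 + 0))*3387 = (-39 + (-5)**2 + 10*(-5))*3387 = (-39 + 25 - 50)*3387 = -64*3387 = -216768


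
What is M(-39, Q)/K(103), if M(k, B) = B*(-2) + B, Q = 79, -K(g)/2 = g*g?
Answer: 79/21218 ≈ 0.0037233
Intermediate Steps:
K(g) = -2*g² (K(g) = -2*g*g = -2*g²)
M(k, B) = -B (M(k, B) = -2*B + B = -B)
M(-39, Q)/K(103) = (-1*79)/((-2*103²)) = -79/((-2*10609)) = -79/(-21218) = -79*(-1/21218) = 79/21218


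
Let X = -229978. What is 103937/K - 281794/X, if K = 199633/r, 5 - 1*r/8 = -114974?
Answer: 224357204377273/468481613 ≈ 4.7890e+5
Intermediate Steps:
r = 919832 (r = 40 - 8*(-114974) = 40 + 919792 = 919832)
K = 199633/919832 ≈ 0.21703
103937/K - 281794/X = 103937/(199633/919832) - 281794/(-229978) = 103937*(919832/199633) - 281794*(-1/229978) = 95604578584/199633 + 140897/114989 = 224357204377273/468481613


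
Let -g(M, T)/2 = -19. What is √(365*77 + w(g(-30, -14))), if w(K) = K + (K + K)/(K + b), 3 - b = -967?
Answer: √49644385/42 ≈ 167.76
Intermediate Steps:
b = 970 (b = 3 - 1*(-967) = 3 + 967 = 970)
g(M, T) = 38 (g(M, T) = -2*(-19) = 38)
w(K) = K + 2*K/(970 + K) (w(K) = K + (K + K)/(K + 970) = K + (2*K)/(970 + K) = K + 2*K/(970 + K))
√(365*77 + w(g(-30, -14))) = √(365*77 + 38*(972 + 38)/(970 + 38)) = √(28105 + 38*1010/1008) = √(28105 + 38*(1/1008)*1010) = √(28105 + 9595/252) = √(7092055/252) = √49644385/42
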